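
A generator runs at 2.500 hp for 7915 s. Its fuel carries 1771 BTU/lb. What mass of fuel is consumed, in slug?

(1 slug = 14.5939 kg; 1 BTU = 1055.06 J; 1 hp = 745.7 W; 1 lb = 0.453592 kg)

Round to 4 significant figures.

2.500 hp → 1864.25 W
E = P × t = 1864.25 × 7915 = 1.47555×10⁷ J
1771 BTU/lb → 4.11937×10⁶ J/kg
m = E / e_s = 1.47555×10⁷ / 4.11937×10⁶ = 3.58198 kg
In slug: 3.58198 / 14.5939 = 0.245444 slug

0.2454 slug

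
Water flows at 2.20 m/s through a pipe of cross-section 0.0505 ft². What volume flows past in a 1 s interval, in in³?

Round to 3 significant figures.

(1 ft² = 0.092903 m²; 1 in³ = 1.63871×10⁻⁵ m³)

630 in³

0.0505 ft² × 0.092903 → 0.0046916 m²
V = v × A × t = 2.2 m/s × 0.0046916 m² × 1 s = 0.0103215 m³
0.0103215 m³ ÷ (1.63871×10⁻⁵ m³/in³) = 629.855 in³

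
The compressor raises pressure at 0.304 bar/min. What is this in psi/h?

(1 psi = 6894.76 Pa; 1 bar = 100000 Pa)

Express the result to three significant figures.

0.304 bar/min × 100000 Pa/bar ÷ 60 s/min = 506.667 Pa/s
506.667 Pa/s ÷ 6894.76 Pa/psi × 3600 s/h = 264.549 psi/h

265 psi/h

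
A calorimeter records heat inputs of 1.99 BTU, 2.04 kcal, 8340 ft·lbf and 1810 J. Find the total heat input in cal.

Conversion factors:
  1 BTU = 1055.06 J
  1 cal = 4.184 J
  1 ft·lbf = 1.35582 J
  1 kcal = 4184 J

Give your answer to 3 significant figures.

5680 cal

1.99 BTU × 1055.06 = 2099.57 J
2.04 kcal × 4184 = 8535.36 J
8340 ft·lbf × 1.35582 = 11307.5 J
1810 J (already J)
Total: 2099.57 + 8535.36 + 11307.5 + 1810 = 23752.4 J
In cal: 23752.4 / 4.184 = 5676.96 cal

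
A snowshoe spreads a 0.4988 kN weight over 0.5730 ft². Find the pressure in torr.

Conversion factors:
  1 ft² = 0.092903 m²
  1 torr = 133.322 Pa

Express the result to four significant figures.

0.4988 kN × 1000 = 498.8 N
0.5730 ft² × 0.092903 = 0.0532334 m²
P = F / A = 498.8 N / 0.0532334 m² = 9370.06 Pa
9370.06 Pa ÷ (133.322 Pa/torr) = 70.2814 torr

70.28 torr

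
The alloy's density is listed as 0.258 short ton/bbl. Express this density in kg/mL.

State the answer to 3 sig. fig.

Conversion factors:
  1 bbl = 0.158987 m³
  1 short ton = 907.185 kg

0.258 short ton/bbl × 907.185 kg/short ton ÷ 0.158987 m³/bbl = 1472.16 kg/m³
1472.16 kg/m³ × 10⁻⁶ m³/mL = 0.00147216 kg/mL

0.00147 kg/mL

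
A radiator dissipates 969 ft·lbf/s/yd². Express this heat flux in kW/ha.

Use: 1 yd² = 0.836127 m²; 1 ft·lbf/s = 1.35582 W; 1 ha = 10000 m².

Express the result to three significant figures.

969 ft·lbf/s/yd² × 1.35582 W/ft·lbf/s ÷ 0.836127 m²/yd² = 1571.28 W/m²
1571.28 W/m² ÷ 1000 W/kW × 10000 m²/ha = 15712.8 kW/ha

1.57×10⁴ kW/ha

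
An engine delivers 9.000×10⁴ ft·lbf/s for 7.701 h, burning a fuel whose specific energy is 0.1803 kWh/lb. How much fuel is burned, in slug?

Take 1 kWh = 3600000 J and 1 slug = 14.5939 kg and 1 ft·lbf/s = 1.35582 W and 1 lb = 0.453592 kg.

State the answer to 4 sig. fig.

9.000×10⁴ ft·lbf/s → 122024 W
7.701 h → 27723.6 s
E = P × t = 122024 × 27723.6 = 3.38294×10⁹ J
0.1803 kWh/lb → 1.43098×10⁶ J/kg
m = E / e_s = 3.38294×10⁹ / 1.43098×10⁶ = 2364.07 kg
In slug: 2364.07 / 14.5939 = 161.99 slug

162.0 slug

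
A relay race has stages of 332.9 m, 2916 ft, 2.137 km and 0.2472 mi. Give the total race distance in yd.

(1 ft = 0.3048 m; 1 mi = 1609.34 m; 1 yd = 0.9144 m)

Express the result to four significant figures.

332.9 m (already m)
2916 ft × 0.3048 → 888.797 m
2.137 km × 1000 → 2137 m
0.2472 mi × 1609.34 → 397.829 m
Total: 332.9 + 888.797 + 2137 + 397.829 = 3756.53 m
In yd: 3756.53 / 0.9144 = 4108.19 yd

4108 yd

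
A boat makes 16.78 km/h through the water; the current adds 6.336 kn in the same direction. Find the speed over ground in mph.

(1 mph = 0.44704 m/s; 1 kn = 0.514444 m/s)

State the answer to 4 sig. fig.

17.72 mph

16.78 km/h × (1/3.6) = 4.66111 m/s
6.336 kn × 0.514444 = 3.25952 m/s
Sum: 4.66111 + 3.25952 = 7.92063 m/s
In mph: 7.92063 / 0.44704 = 17.7179 mph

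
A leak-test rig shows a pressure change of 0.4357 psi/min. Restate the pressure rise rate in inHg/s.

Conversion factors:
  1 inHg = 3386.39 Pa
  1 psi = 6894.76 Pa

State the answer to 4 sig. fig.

0.01478 inHg/s

0.4357 psi/min × 6894.76 Pa/psi ÷ 60 s/min = 50.0674 Pa/s
50.0674 Pa/s ÷ 3386.39 Pa/inHg = 0.0147849 inHg/s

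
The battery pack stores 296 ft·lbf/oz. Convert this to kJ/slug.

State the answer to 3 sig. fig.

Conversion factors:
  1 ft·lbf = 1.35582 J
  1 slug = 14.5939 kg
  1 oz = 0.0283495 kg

296 ft·lbf/oz × 1.35582 J/ft·lbf ÷ 0.0283495 kg/oz = 14156.3 J/kg
14156.3 J/kg ÷ 1000 J/kJ × 14.5939 kg/slug = 206.596 kJ/slug

207 kJ/slug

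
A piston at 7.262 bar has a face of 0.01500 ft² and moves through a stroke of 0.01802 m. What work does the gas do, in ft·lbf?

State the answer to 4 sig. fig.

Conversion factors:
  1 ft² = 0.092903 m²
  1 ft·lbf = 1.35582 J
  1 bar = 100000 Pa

13.45 ft·lbf

7.262 bar → 726200 Pa
0.01500 ft² → 0.00139354 m²
F = P × A = 726200 × 0.00139354 = 1011.99 N
W = F × d = 1011.99 × 0.01802 = 18.2361 J
In ft·lbf: 18.2361 / 1.35582 = 13.4502 ft·lbf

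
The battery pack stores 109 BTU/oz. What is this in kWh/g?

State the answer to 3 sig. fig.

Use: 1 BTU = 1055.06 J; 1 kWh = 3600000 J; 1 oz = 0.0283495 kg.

109 BTU/oz × 1055.06 J/BTU ÷ 0.0283495 kg/oz = 4.05656×10⁶ J/kg
4.05656×10⁶ J/kg ÷ 3600000 J/kWh × 0.001 kg/g = 0.00112682 kWh/g

0.00113 kWh/g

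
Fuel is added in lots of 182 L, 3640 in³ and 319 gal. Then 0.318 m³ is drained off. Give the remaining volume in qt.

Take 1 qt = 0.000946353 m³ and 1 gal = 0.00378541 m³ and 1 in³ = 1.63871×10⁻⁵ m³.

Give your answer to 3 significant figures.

1200 qt

182 L × 0.001 = 0.182 m³
3640 in³ × 1.63871×10⁻⁵ = 0.059649 m³
319 gal × 0.00378541 = 1.20755 m³
0.318 m³ (already m³)
Result: 0.182 + 0.059649 + 1.20755 − 0.318 = 1.1312 m³
In qt: 1.1312 / 0.000946353 = 1195.33 qt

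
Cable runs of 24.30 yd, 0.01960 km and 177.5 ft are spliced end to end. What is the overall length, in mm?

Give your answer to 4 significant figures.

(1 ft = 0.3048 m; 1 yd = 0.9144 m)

9.592×10⁴ mm

24.30 yd × 0.9144 = 22.2199 m
0.01960 km × 1000 = 19.6 m
177.5 ft × 0.3048 = 54.102 m
Total: 22.2199 + 19.6 + 54.102 = 95.9219 m
In mm: 95.9219 / 0.001 = 95921.9 mm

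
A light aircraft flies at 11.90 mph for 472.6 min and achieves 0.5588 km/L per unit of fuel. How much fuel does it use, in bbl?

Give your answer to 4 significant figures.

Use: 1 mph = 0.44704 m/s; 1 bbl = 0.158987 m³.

11.90 mph → 5.31978 m/s
472.6 min → 28356 s
d = v × t = 5.31978 × 28356 = 150848 m
0.5588 km/L → 558800 m/m³
V = d / (distance per unit fuel) = 150848 / 558800 = 0.26995 m³
In bbl: 0.26995 / 0.158987 = 1.69794 bbl

1.698 bbl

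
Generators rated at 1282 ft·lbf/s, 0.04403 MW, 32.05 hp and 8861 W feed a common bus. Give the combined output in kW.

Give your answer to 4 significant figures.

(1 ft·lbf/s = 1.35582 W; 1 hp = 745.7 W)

78.53 kW

1282 ft·lbf/s × 1.35582 = 1738.16 W
0.04403 MW × 1000000 = 44030 W
32.05 hp × 745.7 = 23899.7 W
8861 W (already W)
Total: 1738.16 + 44030 + 23899.7 + 8861 = 78528.9 W
In kW: 78528.9 / 1000 = 78.5289 kW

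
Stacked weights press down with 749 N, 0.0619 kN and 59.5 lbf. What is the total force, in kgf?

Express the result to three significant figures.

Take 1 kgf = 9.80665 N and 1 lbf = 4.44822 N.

110 kgf

749 N (already N)
0.0619 kN × 1000 = 61.9 N
59.5 lbf × 4.44822 = 264.669 N
Total: 749 + 61.9 + 264.669 = 1075.57 N
In kgf: 1075.57 / 9.80665 = 109.678 kgf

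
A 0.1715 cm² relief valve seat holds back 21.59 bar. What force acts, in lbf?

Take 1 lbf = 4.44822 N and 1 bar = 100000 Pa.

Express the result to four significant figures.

8.324 lbf

21.59 bar × 100000 = 2.159×10⁶ Pa
0.1715 cm² × 0.0001 = 1.715×10⁻⁵ m²
F = P × A = 2.159×10⁶ Pa × 1.715×10⁻⁵ m² = 37.0269 N
37.0269 N ÷ (4.44822 N/lbf) = 8.32398 lbf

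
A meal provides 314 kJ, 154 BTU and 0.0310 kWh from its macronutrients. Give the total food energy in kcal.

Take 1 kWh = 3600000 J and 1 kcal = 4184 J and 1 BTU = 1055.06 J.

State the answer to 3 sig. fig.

141 kcal

314 kJ × 1000 → 314000 J
154 BTU × 1055.06 → 162479 J
0.0310 kWh × 3600000 → 111600 J
Sum: 314000 + 162479 + 111600 = 588079 J
In kcal: 588079 / 4184 = 140.554 kcal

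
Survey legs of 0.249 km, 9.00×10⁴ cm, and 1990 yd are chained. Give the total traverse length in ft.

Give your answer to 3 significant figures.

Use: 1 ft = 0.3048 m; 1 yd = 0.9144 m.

0.249 km × 1000 = 249 m
9.00×10⁴ cm × 0.01 = 900 m
1990 yd × 0.9144 = 1819.66 m
Sum: 249 + 900 + 1819.66 = 2968.66 m
In ft: 2968.66 / 0.3048 = 9739.7 ft

9740 ft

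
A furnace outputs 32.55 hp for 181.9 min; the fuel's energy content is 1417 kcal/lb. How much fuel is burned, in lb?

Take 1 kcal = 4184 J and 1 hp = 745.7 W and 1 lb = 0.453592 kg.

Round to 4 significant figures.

44.68 lb

32.55 hp → 24272.5 W
181.9 min → 10914 s
E = P × t = 24272.5 × 10914 = 2.6491×10⁸ J
1417 kcal/lb → 1.30706×10⁷ J/kg
m = E / e_s = 2.6491×10⁸ / 1.30706×10⁷ = 20.2676 kg
In lb: 20.2676 / 0.453592 = 44.6824 lb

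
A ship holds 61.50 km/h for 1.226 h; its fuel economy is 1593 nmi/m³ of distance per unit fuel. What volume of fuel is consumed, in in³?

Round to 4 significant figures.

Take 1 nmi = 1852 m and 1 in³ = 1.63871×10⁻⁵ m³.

61.50 km/h → 17.0833 m/s
1.226 h → 4413.6 s
d = v × t = 17.0833 × 4413.6 = 75398.9 m
1593 nmi/m³ → 2.95024×10⁶ m/m³
V = d / (distance per unit fuel) = 75398.9 / 2.95024×10⁶ = 0.0255569 m³
In in³: 0.0255569 / 1.63871×10⁻⁵ = 1559.57 in³

1560 in³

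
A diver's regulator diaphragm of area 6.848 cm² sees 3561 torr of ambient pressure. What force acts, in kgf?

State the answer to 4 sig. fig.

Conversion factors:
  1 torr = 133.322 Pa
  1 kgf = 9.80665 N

33.15 kgf

3561 torr × 133.322 → 474760 Pa
6.848 cm² × 0.0001 → 6.848×10⁻⁴ m²
F = P × A = 474760 Pa × 6.848×10⁻⁴ m² = 325.116 N
325.116 N ÷ (9.80665 N/kgf) = 33.1526 kgf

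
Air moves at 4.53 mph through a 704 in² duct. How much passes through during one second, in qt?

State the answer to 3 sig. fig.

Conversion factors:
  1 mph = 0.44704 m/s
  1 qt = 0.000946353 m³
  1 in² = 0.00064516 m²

4.53 mph × 0.44704 → 2.02509 m/s
704 in² × 0.00064516 → 0.454193 m²
V = v × A × t = 2.02509 m/s × 0.454193 m² × 1 s = 0.919782 m³
0.919782 m³ ÷ (0.000946353 m³/qt) = 971.923 qt

972 qt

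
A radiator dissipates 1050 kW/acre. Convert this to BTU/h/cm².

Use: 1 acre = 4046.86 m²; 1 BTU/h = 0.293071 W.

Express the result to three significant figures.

0.0885 BTU/h/cm²

1050 kW/acre × 1000 W/kW ÷ 4046.86 m²/acre = 259.46 W/m²
259.46 W/m² ÷ 0.293071 W/BTU/h × 0.0001 m²/cm² = 0.0885314 BTU/h/cm²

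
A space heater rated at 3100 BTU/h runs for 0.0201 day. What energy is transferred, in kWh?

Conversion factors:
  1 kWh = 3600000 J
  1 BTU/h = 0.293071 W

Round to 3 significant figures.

0.438 kWh

3100 BTU/h × 0.293071 = 908.52 W
0.0201 day × 86400 = 1736.64 s
E = P × t = 908.52 W × 1736.64 s = 1.57777×10⁶ J
1.57777×10⁶ J ÷ (3600000 J/kWh) = 0.438269 kWh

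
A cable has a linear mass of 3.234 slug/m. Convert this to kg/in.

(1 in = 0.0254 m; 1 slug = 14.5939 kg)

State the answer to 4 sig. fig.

1.199 kg/in

3.234 slug/m × 14.5939 kg/slug = 47.1967 kg/m
47.1967 kg/m × 0.0254 m/in = 1.1988 kg/in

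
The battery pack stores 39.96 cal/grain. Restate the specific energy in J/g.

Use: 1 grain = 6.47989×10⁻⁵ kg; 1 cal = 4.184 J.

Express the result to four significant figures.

2580 J/g

39.96 cal/grain × 4.184 J/cal ÷ 6.47989×10⁻⁵ kg/grain = 2.58018×10⁶ J/kg
2.58018×10⁶ J/kg × 0.001 kg/g = 2580.18 J/g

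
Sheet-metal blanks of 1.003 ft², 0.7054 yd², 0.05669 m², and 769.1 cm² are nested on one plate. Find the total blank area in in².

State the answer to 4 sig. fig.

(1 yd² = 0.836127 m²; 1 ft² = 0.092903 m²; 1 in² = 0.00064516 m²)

1266 in²

1.003 ft² × 0.092903 = 0.0931817 m²
0.7054 yd² × 0.836127 = 0.589804 m²
0.05669 m² (already m²)
769.1 cm² × 0.0001 = 0.07691 m²
Total: 0.0931817 + 0.589804 + 0.05669 + 0.07691 = 0.816586 m²
In in²: 0.816586 / 0.00064516 = 1265.71 in²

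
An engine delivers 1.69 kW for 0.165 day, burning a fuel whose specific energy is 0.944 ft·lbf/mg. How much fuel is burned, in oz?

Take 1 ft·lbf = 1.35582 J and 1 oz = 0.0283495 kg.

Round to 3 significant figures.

1.69 kW → 1690 W
0.165 day → 14256 s
E = P × t = 1690 × 14256 = 2.40926×10⁷ J
0.944 ft·lbf/mg → 1.27989×10⁶ J/kg
m = E / e_s = 2.40926×10⁷ / 1.27989×10⁶ = 18.824 kg
In oz: 18.824 / 0.0283495 = 663.998 oz

664 oz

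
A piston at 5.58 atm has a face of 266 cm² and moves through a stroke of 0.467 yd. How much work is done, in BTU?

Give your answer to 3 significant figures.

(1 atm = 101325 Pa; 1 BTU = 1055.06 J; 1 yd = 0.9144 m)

6.09 BTU

5.58 atm → 565394 Pa
266 cm² → 0.0266 m²
F = P × A = 565394 × 0.0266 = 15039.5 N
0.467 yd → 0.427025 m
W = F × d = 15039.5 × 0.427025 = 6422.24 J
In BTU: 6422.24 / 1055.06 = 6.08709 BTU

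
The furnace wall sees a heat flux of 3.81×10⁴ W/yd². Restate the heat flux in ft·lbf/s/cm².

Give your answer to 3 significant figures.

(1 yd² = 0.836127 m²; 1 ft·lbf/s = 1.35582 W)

3.81×10⁴ W/yd² ÷ 0.836127 m²/yd² = 45567.2 W/m²
45567.2 W/m² ÷ 1.35582 W/ft·lbf/s × 0.0001 m²/cm² = 3.36086 ft·lbf/s/cm²

3.36 ft·lbf/s/cm²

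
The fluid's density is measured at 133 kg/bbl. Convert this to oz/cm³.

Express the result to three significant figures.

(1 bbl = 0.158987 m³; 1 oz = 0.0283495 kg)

133 kg/bbl ÷ 0.158987 m³/bbl = 836.546 kg/m³
836.546 kg/m³ ÷ 0.0283495 kg/oz × 10⁻⁶ m³/cm³ = 0.0295083 oz/cm³

0.0295 oz/cm³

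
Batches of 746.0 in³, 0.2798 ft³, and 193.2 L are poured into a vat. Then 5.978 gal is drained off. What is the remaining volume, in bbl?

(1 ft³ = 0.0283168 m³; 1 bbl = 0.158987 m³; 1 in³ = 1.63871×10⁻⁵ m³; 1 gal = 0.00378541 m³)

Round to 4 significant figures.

746.0 in³ × 1.63871×10⁻⁵ = 0.0122248 m³
0.2798 ft³ × 0.0283168 = 0.00792304 m³
193.2 L × 0.001 = 0.1932 m³
5.978 gal × 0.00378541 = 0.0226292 m³
Net: 0.0122248 + 0.00792304 + 0.1932 − 0.0226292 = 0.190719 m³
In bbl: 0.190719 / 0.158987 = 1.19959 bbl

1.200 bbl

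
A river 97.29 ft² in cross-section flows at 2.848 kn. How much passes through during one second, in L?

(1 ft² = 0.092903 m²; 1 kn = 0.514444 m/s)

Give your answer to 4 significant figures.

2.848 kn × 0.514444 → 1.46514 m/s
97.29 ft² × 0.092903 → 9.03853 m²
V = v × A × t = 1.46514 m/s × 9.03853 m² × 1 s = 13.2427 m³
13.2427 m³ ÷ (0.001 m³/L) = 13242.7 L

1.324×10⁴ L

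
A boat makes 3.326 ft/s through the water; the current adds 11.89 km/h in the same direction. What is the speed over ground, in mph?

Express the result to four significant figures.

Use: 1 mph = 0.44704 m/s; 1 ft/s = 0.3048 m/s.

3.326 ft/s × 0.3048 = 1.01376 m/s
11.89 km/h × (1/3.6) = 3.30278 m/s
Total: 1.01376 + 3.30278 = 4.31654 m/s
In mph: 4.31654 / 0.44704 = 9.65582 mph

9.656 mph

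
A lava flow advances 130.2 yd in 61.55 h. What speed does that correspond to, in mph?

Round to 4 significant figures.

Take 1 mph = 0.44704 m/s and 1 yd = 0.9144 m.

0.001202 mph

130.2 yd × 0.9144 → 119.055 m
61.55 h × 3600 → 221580 s
v = d / t = 119.055 m / 221580 s = 5.373×10⁻⁴ m/s
5.373×10⁻⁴ m/s ÷ (0.44704 m/s/mph) = 0.00120191 mph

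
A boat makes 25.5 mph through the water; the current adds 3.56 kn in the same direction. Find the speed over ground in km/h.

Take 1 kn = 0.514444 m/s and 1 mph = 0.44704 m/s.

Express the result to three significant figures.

47.6 km/h

25.5 mph × 0.44704 → 11.3995 m/s
3.56 kn × 0.514444 → 1.83142 m/s
Combined: 11.3995 + 1.83142 = 13.2309 m/s
In km/h: 13.2309 / (1/3.6) = 47.6312 km/h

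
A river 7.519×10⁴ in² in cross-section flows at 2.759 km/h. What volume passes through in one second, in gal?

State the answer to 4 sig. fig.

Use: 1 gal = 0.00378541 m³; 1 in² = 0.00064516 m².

2.759 km/h × (1/3.6) = 0.766389 m/s
7.519×10⁴ in² × 0.00064516 = 48.5096 m²
V = v × A × t = 0.766389 m/s × 48.5096 m² × 1 s = 37.1772 m³
37.1772 m³ ÷ (0.00378541 m³/gal) = 9821.18 gal

9821 gal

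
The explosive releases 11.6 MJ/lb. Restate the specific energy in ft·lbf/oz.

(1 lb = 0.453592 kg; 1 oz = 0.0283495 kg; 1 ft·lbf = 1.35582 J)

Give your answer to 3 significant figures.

11.6 MJ/lb × 1000000 J/MJ ÷ 0.453592 kg/lb = 2.55736×10⁷ J/kg
2.55736×10⁷ J/kg ÷ 1.35582 J/ft·lbf × 0.0283495 kg/oz = 534731 ft·lbf/oz

5.35×10⁵ ft·lbf/oz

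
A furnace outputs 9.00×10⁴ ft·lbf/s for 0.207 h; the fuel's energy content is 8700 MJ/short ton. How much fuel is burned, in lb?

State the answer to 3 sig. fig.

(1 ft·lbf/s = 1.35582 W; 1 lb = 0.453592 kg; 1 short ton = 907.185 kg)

20.9 lb

9.00×10⁴ ft·lbf/s → 122024 W
0.207 h → 745.2 s
E = P × t = 122024 × 745.2 = 9.09323×10⁷ J
8700 MJ/short ton → 9.59011×10⁶ J/kg
m = E / e_s = 9.09323×10⁷ / 9.59011×10⁶ = 9.48188 kg
In lb: 9.48188 / 0.453592 = 20.904 lb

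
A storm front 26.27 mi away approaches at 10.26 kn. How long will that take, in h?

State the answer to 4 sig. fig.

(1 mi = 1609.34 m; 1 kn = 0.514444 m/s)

26.27 mi × 1609.34 = 42277.4 m
10.26 kn × 0.514444 = 5.2782 m/s
t = d / v = 42277.4 m / 5.2782 m/s = 8009.81 s
8009.81 s ÷ (3600 s/h) = 2.22495 h

2.225 h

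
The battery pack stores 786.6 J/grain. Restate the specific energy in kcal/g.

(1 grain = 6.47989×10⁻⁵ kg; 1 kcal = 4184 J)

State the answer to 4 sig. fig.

786.6 J/grain ÷ 6.47989×10⁻⁵ kg/grain = 1.21391×10⁷ J/kg
1.21391×10⁷ J/kg ÷ 4184 J/kcal × 0.001 kg/g = 2.90131 kcal/g

2.901 kcal/g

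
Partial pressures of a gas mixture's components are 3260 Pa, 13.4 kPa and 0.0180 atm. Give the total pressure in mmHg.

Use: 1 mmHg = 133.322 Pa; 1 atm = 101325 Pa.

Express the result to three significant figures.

3260 Pa (already Pa)
13.4 kPa × 1000 = 13400 Pa
0.0180 atm × 101325 = 1823.85 Pa
Sum: 3260 + 13400 + 1823.85 = 18483.8 Pa
In mmHg: 18483.8 / 133.322 = 138.64 mmHg

139 mmHg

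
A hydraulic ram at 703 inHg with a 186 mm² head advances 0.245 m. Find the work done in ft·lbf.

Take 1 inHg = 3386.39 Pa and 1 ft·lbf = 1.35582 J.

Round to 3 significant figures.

80.0 ft·lbf

703 inHg → 2.38063×10⁶ Pa
186 mm² → 1.86×10⁻⁴ m²
F = P × A = 2.38063×10⁶ × 1.86×10⁻⁴ = 442.797 N
W = F × d = 442.797 × 0.245 = 108.485 J
In ft·lbf: 108.485 / 1.35582 = 80.0143 ft·lbf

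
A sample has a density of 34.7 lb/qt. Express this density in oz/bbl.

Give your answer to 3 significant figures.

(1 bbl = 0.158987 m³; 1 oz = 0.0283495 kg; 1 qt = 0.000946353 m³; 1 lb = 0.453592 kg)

34.7 lb/qt × 0.453592 kg/lb ÷ 0.000946353 m³/qt = 16631.9 kg/m³
16631.9 kg/m³ ÷ 0.0283495 kg/oz × 0.158987 m³/bbl = 93273.5 oz/bbl

9.33×10⁴ oz/bbl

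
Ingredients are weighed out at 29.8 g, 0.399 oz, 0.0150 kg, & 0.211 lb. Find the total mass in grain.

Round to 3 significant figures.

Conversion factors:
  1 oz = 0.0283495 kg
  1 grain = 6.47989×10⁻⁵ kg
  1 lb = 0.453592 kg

29.8 g × 0.001 = 0.0298 kg
0.399 oz × 0.0283495 = 0.0113115 kg
0.0150 kg (already kg)
0.211 lb × 0.453592 = 0.0957079 kg
Total: 0.0298 + 0.0113115 + 0.015 + 0.0957079 = 0.151819 kg
In grain: 0.151819 / 6.47989×10⁻⁵ = 2342.93 grain

2340 grain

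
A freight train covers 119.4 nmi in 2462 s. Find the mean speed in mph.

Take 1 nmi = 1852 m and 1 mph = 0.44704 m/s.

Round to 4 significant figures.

119.4 nmi × 1852 = 221129 m
v = d / t = 221129 m / 2462 s = 89.8168 m/s
89.8168 m/s ÷ (0.44704 m/s/mph) = 200.914 mph

200.9 mph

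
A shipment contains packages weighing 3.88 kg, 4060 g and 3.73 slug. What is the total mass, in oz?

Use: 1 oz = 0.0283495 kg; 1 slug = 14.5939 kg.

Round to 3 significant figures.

3.88 kg (already kg)
4060 g × 0.001 = 4.06 kg
3.73 slug × 14.5939 = 54.4352 kg
Sum: 3.88 + 4.06 + 54.4352 = 62.3752 kg
In oz: 62.3752 / 0.0283495 = 2200.22 oz

2200 oz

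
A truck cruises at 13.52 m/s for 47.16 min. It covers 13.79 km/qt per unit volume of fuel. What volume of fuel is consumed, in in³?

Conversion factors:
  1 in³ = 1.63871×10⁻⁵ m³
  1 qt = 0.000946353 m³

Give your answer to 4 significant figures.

47.16 min → 2829.6 s
d = v × t = 13.52 × 2829.6 = 38256.2 m
13.79 km/qt → 1.45717×10⁷ m/m³
V = d / (distance per unit fuel) = 38256.2 / 1.45717×10⁷ = 0.00262538 m³
In in³: 0.00262538 / 1.63871×10⁻⁵ = 160.21 in³

160.2 in³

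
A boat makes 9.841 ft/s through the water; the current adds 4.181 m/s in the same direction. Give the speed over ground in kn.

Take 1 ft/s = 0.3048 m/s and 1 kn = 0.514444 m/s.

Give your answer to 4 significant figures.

9.841 ft/s × 0.3048 = 2.99954 m/s
4.181 m/s (already m/s)
Sum: 2.99954 + 4.181 = 7.18054 m/s
In kn: 7.18054 / 0.514444 = 13.9579 kn

13.96 kn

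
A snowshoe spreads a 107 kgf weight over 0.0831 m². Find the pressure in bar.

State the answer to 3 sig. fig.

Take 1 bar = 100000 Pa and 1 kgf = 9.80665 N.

107 kgf × 9.80665 = 1049.31 N
P = F / A = 1049.31 N / 0.0831 m² = 12627.1 Pa
12627.1 Pa ÷ (100000 Pa/bar) = 0.126271 bar

0.126 bar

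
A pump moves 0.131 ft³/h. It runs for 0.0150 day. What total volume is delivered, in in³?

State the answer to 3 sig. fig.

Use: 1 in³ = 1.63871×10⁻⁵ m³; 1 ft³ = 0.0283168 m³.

0.131 ft³/h → 1.03042×10⁻⁶ m³/s
0.0150 day → 1296 s
V = Q × t = 1.03042×10⁻⁶ × 1296 = 0.00133542 m³
In in³: 0.00133542 / 1.63871×10⁻⁵ = 81.4921 in³

81.5 in³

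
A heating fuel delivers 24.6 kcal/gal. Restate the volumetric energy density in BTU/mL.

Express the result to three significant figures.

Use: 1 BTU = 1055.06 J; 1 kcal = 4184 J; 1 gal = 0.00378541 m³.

24.6 kcal/gal × 4184 J/kcal ÷ 0.00378541 m³/gal = 2.71903×10⁷ J/m³
2.71903×10⁷ J/m³ ÷ 1055.06 J/BTU × 10⁻⁶ m³/mL = 0.0257713 BTU/mL

0.0258 BTU/mL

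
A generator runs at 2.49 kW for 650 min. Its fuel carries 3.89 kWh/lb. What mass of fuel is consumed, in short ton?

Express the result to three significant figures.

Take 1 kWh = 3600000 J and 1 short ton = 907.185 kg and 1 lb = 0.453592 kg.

2.49 kW → 2490 W
650 min → 39000 s
E = P × t = 2490 × 39000 = 9.711×10⁷ J
3.89 kWh/lb → 3.08736×10⁷ J/kg
m = E / e_s = 9.711×10⁷ / 3.08736×10⁷ = 3.14541 kg
In short ton: 3.14541 / 907.185 = 0.00346722 short ton

0.00347 short ton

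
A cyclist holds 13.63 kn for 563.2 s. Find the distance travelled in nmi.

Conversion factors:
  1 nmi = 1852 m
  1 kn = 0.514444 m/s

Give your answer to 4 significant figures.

13.63 kn × 0.514444 → 7.01187 m/s
d = v × t = 7.01187 m/s × 563.2 s = 3949.09 m
3949.09 m ÷ (1852 m/nmi) = 2.13234 nmi

2.132 nmi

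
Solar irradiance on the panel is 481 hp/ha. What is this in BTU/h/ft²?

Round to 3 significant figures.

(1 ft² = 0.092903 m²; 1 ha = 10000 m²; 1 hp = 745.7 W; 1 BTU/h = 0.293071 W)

481 hp/ha × 745.7 W/hp ÷ 10000 m²/ha = 35.8682 W/m²
35.8682 W/m² ÷ 0.293071 W/BTU/h × 0.092903 m²/ft² = 11.3702 BTU/h/ft²

11.4 BTU/h/ft²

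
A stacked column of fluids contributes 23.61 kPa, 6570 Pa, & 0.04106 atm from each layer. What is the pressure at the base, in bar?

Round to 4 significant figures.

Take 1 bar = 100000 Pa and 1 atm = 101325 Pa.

0.3434 bar

23.61 kPa × 1000 → 23610 Pa
6570 Pa (already Pa)
0.04106 atm × 101325 → 4160.4 Pa
Sum: 23610 + 6570 + 4160.4 = 34340.4 Pa
In bar: 34340.4 / 100000 = 0.343404 bar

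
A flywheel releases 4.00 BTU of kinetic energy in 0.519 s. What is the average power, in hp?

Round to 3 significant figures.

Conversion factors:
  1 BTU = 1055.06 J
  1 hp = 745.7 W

4.00 BTU × 1055.06 = 4220.24 J
P = E / t = 4220.24 J / 0.519 s = 8131.48 W
8131.48 W ÷ (745.7 W/hp) = 10.9045 hp

10.9 hp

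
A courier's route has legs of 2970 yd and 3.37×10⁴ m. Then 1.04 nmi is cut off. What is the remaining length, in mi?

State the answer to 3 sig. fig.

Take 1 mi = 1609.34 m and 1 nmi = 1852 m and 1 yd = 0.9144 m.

21.4 mi

2970 yd × 0.9144 → 2715.77 m
3.37×10⁴ m (already m)
1.04 nmi × 1852 → 1926.08 m
Net: 2715.77 + 33700 − 1926.08 = 34489.7 m
In mi: 34489.7 / 1609.34 = 21.431 mi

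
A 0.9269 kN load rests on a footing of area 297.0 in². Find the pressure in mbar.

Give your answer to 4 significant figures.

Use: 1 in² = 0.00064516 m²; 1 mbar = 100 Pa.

0.9269 kN × 1000 = 926.9 N
297.0 in² × 0.00064516 = 0.191613 m²
P = F / A = 926.9 N / 0.191613 m² = 4837.35 Pa
4837.35 Pa ÷ (100 Pa/mbar) = 48.3735 mbar

48.37 mbar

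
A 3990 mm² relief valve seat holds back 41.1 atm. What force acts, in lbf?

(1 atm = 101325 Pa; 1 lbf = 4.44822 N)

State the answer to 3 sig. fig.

41.1 atm × 101325 = 4.16446×10⁶ Pa
3990 mm² × 10⁻⁶ = 0.00399 m²
F = P × A = 4.16446×10⁶ Pa × 0.00399 m² = 16616.2 N
16616.2 N ÷ (4.44822 N/lbf) = 3735.47 lbf

3740 lbf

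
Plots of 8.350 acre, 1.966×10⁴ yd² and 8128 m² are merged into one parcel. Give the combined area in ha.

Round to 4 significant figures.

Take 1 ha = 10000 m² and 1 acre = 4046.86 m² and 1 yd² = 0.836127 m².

5.836 ha

8.350 acre × 4046.86 → 33791.3 m²
1.966×10⁴ yd² × 0.836127 → 16438.3 m²
8128 m² (already m²)
Total: 33791.3 + 16438.3 + 8128 = 58357.6 m²
In ha: 58357.6 / 10000 = 5.83576 ha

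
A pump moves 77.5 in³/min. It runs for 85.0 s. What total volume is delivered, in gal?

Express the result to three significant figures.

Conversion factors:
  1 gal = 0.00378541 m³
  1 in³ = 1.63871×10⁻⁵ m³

77.5 in³/min → 2.11667×10⁻⁵ m³/s
V = Q × t = 2.11667×10⁻⁵ × 85 = 0.00179917 m³
In gal: 0.00179917 / 0.00378541 = 0.475291 gal

0.475 gal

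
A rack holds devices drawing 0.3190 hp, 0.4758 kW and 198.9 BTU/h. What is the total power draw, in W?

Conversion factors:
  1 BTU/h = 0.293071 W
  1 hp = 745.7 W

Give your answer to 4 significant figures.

772.0 W

0.3190 hp × 745.7 = 237.878 W
0.4758 kW × 1000 = 475.8 W
198.9 BTU/h × 0.293071 = 58.2918 W
Sum: 237.878 + 475.8 + 58.2918 = 771.97 W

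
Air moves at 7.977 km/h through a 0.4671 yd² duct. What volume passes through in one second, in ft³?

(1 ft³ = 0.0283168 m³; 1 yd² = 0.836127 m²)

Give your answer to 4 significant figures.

7.977 km/h × (1/3.6) → 2.21583 m/s
0.4671 yd² × 0.836127 → 0.390555 m²
V = v × A × t = 2.21583 m/s × 0.390555 m² × 1 s = 0.865403 m³
0.865403 m³ ÷ (0.0283168 m³/ft³) = 30.5615 ft³

30.56 ft³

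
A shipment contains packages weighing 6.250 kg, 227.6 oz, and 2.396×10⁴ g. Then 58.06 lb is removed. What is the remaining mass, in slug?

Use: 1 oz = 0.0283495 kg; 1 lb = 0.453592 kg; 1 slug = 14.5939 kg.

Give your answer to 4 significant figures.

0.7076 slug

6.250 kg (already kg)
227.6 oz × 0.0283495 = 6.45235 kg
2.396×10⁴ g × 0.001 = 23.96 kg
58.06 lb × 0.453592 = 26.3356 kg
Net: 6.25 + 6.45235 + 23.96 − 26.3356 = 10.3268 kg
In slug: 10.3268 / 14.5939 = 0.707611 slug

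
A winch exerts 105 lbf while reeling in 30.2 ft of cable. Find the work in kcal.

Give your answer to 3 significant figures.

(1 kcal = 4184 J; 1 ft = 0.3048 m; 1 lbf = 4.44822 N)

1.03 kcal

105 lbf × 4.44822 = 467.063 N
30.2 ft × 0.3048 = 9.20496 m
W = F × d = 467.063 N × 9.20496 m = 4299.3 J
4299.3 J ÷ (4184 J/kcal) = 1.02756 kcal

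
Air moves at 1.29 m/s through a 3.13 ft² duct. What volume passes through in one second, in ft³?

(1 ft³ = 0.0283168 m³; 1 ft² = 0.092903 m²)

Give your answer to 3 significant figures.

3.13 ft² × 0.092903 → 0.290786 m²
V = v × A × t = 1.29 m/s × 0.290786 m² × 1 s = 0.375114 m³
0.375114 m³ ÷ (0.0283168 m³/ft³) = 13.247 ft³

13.2 ft³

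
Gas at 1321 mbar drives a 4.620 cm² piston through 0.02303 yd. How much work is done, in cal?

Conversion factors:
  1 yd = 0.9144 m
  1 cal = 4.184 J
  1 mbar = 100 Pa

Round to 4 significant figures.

1321 mbar → 132100 Pa
4.620 cm² → 4.62×10⁻⁴ m²
F = P × A = 132100 × 4.62×10⁻⁴ = 61.0302 N
0.02303 yd → 0.0210586 m
W = F × d = 61.0302 × 0.0210586 = 1.28521 J
In cal: 1.28521 / 4.184 = 0.307173 cal

0.3072 cal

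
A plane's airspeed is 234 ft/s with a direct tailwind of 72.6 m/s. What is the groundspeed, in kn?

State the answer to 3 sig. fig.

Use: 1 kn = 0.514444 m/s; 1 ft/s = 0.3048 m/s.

234 ft/s × 0.3048 → 71.3232 m/s
72.6 m/s (already m/s)
Total: 71.3232 + 72.6 = 143.923 m/s
In kn: 143.923 / 0.514444 = 279.764 kn

280 kn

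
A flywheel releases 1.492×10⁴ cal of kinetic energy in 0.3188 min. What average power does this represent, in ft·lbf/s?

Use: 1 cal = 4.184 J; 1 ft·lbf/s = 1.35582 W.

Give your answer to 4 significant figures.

2407 ft·lbf/s

1.492×10⁴ cal × 4.184 = 62425.3 J
0.3188 min × 60 = 19.128 s
P = E / t = 62425.3 J / 19.128 s = 3263.56 W
3263.56 W ÷ (1.35582 W/ft·lbf/s) = 2407.07 ft·lbf/s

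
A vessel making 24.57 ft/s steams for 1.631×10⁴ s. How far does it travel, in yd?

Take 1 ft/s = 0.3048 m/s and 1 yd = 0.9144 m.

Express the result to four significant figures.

1.336×10⁵ yd

24.57 ft/s × 0.3048 → 7.48894 m/s
d = v × t = 7.48894 m/s × 16310 s = 122145 m
122145 m ÷ (0.9144 m/yd) = 133579 yd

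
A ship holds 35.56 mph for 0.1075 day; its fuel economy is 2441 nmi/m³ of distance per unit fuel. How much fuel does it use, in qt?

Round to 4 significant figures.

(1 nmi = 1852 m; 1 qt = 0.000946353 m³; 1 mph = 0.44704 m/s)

34.51 qt

35.56 mph → 15.8967 m/s
0.1075 day → 9288 s
d = v × t = 15.8967 × 9288 = 147649 m
2441 nmi/m³ → 4.52073×10⁶ m/m³
V = d / (distance per unit fuel) = 147649 / 4.52073×10⁶ = 0.0326604 m³
In qt: 0.0326604 / 0.000946353 = 34.5119 qt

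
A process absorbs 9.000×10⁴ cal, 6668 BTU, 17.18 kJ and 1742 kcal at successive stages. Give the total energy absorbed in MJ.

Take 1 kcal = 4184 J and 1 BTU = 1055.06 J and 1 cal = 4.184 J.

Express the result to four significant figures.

9.000×10⁴ cal × 4.184 = 376560 J
6668 BTU × 1055.06 = 7.03514×10⁶ J
17.18 kJ × 1000 = 17180 J
1742 kcal × 4184 = 7.28853×10⁶ J
Total: 376560 + 7.03514×10⁶ + 17180 + 7.28853×10⁶ = 1.47174×10⁷ J
In MJ: 1.47174×10⁷ / 1000000 = 14.7174 MJ

14.72 MJ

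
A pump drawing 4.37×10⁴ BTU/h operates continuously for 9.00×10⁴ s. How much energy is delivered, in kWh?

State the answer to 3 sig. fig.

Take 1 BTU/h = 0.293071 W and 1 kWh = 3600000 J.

320 kWh

4.37×10⁴ BTU/h × 0.293071 = 12807.2 W
E = P × t = 12807.2 W × 90000 s = 1.15265×10⁹ J
1.15265×10⁹ J ÷ (3600000 J/kWh) = 320.181 kWh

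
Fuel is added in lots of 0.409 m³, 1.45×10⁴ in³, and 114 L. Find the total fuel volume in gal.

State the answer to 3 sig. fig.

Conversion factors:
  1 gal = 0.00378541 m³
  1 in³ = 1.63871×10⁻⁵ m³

201 gal

0.409 m³ (already m³)
1.45×10⁴ in³ × 1.63871×10⁻⁵ = 0.237613 m³
114 L × 0.001 = 0.114 m³
Total: 0.409 + 0.237613 + 0.114 = 0.760613 m³
In gal: 0.760613 / 0.00378541 = 200.933 gal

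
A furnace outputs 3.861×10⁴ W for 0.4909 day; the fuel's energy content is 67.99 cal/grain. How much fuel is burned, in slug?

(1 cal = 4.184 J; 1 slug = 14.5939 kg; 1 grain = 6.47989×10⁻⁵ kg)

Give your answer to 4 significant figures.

0.4909 day → 42413.8 s
E = P × t = 38610 × 42413.8 = 1.6376×10⁹ J
67.99 cal/grain → 4.39005×10⁶ J/kg
m = E / e_s = 1.6376×10⁹ / 4.39005×10⁶ = 373.025 kg
In slug: 373.025 / 14.5939 = 25.5603 slug

25.56 slug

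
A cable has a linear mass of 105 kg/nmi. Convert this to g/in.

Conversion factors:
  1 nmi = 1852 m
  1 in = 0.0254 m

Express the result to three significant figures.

1.44 g/in

105 kg/nmi ÷ 1852 m/nmi = 0.0566955 kg/m
0.0566955 kg/m ÷ 0.001 kg/g × 0.0254 m/in = 1.44007 g/in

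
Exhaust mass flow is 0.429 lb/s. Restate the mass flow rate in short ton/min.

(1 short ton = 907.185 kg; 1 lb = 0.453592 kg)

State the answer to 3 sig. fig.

0.429 lb/s × 0.453592 kg/lb = 0.194591 kg/s
0.194591 kg/s ÷ 907.185 kg/short ton × 60 s/min = 0.01287 short ton/min

0.0129 short ton/min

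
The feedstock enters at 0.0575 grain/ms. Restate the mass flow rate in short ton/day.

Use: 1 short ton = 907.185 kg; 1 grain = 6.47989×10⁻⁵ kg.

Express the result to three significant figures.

0.0575 grain/ms × 6.47989×10⁻⁵ kg/grain ÷ 0.001 s/ms = 0.00372594 kg/s
0.00372594 kg/s ÷ 907.185 kg/short ton × 86400 s/day = 0.354857 short ton/day

0.355 short ton/day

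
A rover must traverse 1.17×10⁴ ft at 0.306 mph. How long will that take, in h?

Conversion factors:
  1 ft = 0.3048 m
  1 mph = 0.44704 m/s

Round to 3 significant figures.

1.17×10⁴ ft × 0.3048 = 3566.16 m
0.306 mph × 0.44704 = 0.136794 m/s
t = d / v = 3566.16 m / 0.136794 m/s = 26069.6 s
26069.6 s ÷ (3600 s/h) = 7.24156 h

7.24 h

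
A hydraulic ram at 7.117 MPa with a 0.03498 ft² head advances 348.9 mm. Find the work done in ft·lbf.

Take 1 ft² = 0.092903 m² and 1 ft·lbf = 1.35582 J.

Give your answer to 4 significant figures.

5952 ft·lbf

7.117 MPa → 7.117×10⁶ Pa
0.03498 ft² → 0.00324975 m²
F = P × A = 7.117×10⁶ × 0.00324975 = 23128.5 N
348.9 mm → 0.3489 m
W = F × d = 23128.5 × 0.3489 = 8069.53 J
In ft·lbf: 8069.53 / 1.35582 = 5951.77 ft·lbf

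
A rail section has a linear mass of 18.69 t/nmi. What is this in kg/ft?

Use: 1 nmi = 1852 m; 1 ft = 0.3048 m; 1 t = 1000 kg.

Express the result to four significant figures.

18.69 t/nmi × 1000 kg/t ÷ 1852 m/nmi = 10.0918 kg/m
10.0918 kg/m × 0.3048 m/ft = 3.07598 kg/ft

3.076 kg/ft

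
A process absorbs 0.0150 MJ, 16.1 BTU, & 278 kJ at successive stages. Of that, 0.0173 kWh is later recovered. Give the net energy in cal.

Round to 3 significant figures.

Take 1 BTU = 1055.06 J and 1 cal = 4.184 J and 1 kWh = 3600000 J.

0.0150 MJ × 1000000 = 15000 J
16.1 BTU × 1055.06 = 16986.5 J
278 kJ × 1000 = 278000 J
0.0173 kWh × 3600000 = 62280 J
Net: 15000 + 16986.5 + 278000 − 62280 = 247706 J
In cal: 247706 / 4.184 = 59203.2 cal

5.92×10⁴ cal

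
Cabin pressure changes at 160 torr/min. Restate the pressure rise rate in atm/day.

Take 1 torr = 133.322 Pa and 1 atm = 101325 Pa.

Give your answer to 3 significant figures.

160 torr/min × 133.322 Pa/torr ÷ 60 s/min = 355.525 Pa/s
355.525 Pa/s ÷ 101325 Pa/atm × 86400 s/day = 303.157 atm/day

303 atm/day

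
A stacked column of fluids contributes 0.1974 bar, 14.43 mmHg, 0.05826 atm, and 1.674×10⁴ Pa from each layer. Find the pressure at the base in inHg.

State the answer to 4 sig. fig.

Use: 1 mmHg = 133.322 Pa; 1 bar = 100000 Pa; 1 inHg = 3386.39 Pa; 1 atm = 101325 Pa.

0.1974 bar × 100000 = 19740 Pa
14.43 mmHg × 133.322 = 1923.84 Pa
0.05826 atm × 101325 = 5903.19 Pa
1.674×10⁴ Pa (already Pa)
Sum: 19740 + 1923.84 + 5903.19 + 16740 = 44307 Pa
In inHg: 44307 / 3386.39 = 13.0838 inHg

13.08 inHg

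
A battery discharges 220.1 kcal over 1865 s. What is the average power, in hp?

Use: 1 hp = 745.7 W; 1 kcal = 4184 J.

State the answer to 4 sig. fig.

220.1 kcal × 4184 = 920898 J
P = E / t = 920898 J / 1865 s = 493.779 W
493.779 W ÷ (745.7 W/hp) = 0.662168 hp

0.6622 hp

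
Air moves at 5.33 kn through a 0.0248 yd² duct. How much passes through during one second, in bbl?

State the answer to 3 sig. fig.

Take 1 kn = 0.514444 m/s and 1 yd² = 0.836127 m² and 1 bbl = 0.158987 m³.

5.33 kn × 0.514444 = 2.74199 m/s
0.0248 yd² × 0.836127 = 0.0207359 m²
V = v × A × t = 2.74199 m/s × 0.0207359 m² × 1 s = 0.0568576 m³
0.0568576 m³ ÷ (0.158987 m³/bbl) = 0.357624 bbl

0.358 bbl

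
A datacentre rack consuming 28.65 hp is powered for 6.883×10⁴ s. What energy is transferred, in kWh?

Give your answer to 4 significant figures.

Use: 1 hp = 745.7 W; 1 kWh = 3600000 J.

408.5 kWh

28.65 hp × 745.7 → 21364.3 W
E = P × t = 21364.3 W × 68830 s = 1.4705×10⁹ J
1.4705×10⁹ J ÷ (3600000 J/kWh) = 408.472 kWh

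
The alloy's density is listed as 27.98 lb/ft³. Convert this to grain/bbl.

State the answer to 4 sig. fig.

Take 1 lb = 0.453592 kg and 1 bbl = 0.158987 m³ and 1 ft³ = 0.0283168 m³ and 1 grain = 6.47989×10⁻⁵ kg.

1.100×10⁶ grain/bbl

27.98 lb/ft³ × 0.453592 kg/lb ÷ 0.0283168 m³/ft³ = 448.197 kg/m³
448.197 kg/m³ ÷ 6.47989×10⁻⁵ kg/grain × 0.158987 m³/bbl = 1.09967×10⁶ grain/bbl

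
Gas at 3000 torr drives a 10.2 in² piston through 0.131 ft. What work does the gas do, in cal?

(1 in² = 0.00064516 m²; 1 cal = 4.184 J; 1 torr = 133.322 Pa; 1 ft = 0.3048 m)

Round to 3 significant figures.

25.1 cal

3000 torr → 399966 Pa
10.2 in² → 0.00658063 m²
F = P × A = 399966 × 0.00658063 = 2632.03 N
0.131 ft → 0.0399288 m
W = F × d = 2632.03 × 0.0399288 = 105.094 J
In cal: 105.094 / 4.184 = 25.1181 cal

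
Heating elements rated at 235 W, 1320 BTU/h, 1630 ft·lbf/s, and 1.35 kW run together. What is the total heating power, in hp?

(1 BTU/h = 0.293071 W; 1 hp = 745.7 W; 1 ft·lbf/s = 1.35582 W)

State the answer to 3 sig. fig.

5.61 hp

235 W (already W)
1320 BTU/h × 0.293071 = 386.854 W
1630 ft·lbf/s × 1.35582 = 2209.99 W
1.35 kW × 1000 = 1350 W
Combined: 235 + 386.854 + 2209.99 + 1350 = 4181.84 W
In hp: 4181.84 / 745.7 = 5.60794 hp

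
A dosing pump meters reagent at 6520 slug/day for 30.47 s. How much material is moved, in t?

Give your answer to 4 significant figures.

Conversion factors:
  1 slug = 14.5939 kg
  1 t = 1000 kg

0.03356 t

6520 slug/day → 1.1013 kg/s
m = ṁ × t = 1.1013 × 30.47 = 33.5566 kg
In t: 33.5566 / 1000 = 0.0335566 t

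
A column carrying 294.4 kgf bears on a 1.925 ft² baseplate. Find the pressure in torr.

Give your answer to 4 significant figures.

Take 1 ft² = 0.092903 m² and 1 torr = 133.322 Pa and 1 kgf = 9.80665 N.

121.1 torr

294.4 kgf × 9.80665 = 2887.08 N
1.925 ft² × 0.092903 = 0.178838 m²
P = F / A = 2887.08 N / 0.178838 m² = 16143.5 Pa
16143.5 Pa ÷ (133.322 Pa/torr) = 121.087 torr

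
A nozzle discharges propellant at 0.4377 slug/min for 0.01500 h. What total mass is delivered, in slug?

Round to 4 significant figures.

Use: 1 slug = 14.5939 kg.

0.4377 slug/min → 0.106463 kg/s
0.01500 h → 54 s
m = ṁ × t = 0.106463 × 54 = 5.749 kg
In slug: 5.749 / 14.5939 = 0.393932 slug

0.3939 slug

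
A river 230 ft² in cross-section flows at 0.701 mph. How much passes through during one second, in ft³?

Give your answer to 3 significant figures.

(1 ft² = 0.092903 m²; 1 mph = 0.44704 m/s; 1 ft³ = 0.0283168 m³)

236 ft³

0.701 mph × 0.44704 = 0.313375 m/s
230 ft² × 0.092903 = 21.3677 m²
V = v × A × t = 0.313375 m/s × 21.3677 m² × 1 s = 6.6961 m³
6.6961 m³ ÷ (0.0283168 m³/ft³) = 236.471 ft³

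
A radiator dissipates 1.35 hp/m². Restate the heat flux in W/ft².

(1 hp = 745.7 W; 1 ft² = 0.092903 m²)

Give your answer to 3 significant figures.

1.35 hp/m² × 745.7 W/hp = 1006.7 W/m²
1006.7 W/m² × 0.092903 m²/ft² = 93.5255 W/ft²

93.5 W/ft²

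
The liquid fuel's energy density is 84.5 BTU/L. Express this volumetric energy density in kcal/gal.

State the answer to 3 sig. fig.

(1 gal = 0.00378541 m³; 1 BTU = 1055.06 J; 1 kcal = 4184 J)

84.5 BTU/L × 1055.06 J/BTU ÷ 0.001 m³/L = 8.91526×10⁷ J/m³
8.91526×10⁷ J/m³ ÷ 4184 J/kcal × 0.00378541 m³/gal = 80.6595 kcal/gal

80.7 kcal/gal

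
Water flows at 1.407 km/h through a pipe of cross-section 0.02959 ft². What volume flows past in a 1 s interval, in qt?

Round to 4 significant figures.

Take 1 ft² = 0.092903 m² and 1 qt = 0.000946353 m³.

1.135 qt

1.407 km/h × (1/3.6) → 0.390833 m/s
0.02959 ft² × 0.092903 → 0.002749 m²
V = v × A × t = 0.390833 m/s × 0.002749 m² × 1 s = 0.0010744 m³
0.0010744 m³ ÷ (0.000946353 m³/qt) = 1.13531 qt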